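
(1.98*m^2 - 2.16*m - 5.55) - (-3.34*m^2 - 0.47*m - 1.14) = 5.32*m^2 - 1.69*m - 4.41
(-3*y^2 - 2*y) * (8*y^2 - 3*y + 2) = -24*y^4 - 7*y^3 - 4*y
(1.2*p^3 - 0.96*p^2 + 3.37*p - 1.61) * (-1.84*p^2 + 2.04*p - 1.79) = -2.208*p^5 + 4.2144*p^4 - 10.3072*p^3 + 11.5556*p^2 - 9.3167*p + 2.8819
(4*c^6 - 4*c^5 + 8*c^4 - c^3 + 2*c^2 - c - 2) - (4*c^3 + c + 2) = 4*c^6 - 4*c^5 + 8*c^4 - 5*c^3 + 2*c^2 - 2*c - 4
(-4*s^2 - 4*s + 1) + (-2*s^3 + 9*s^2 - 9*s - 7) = -2*s^3 + 5*s^2 - 13*s - 6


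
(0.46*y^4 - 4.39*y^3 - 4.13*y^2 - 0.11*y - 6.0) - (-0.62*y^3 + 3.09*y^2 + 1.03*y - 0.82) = 0.46*y^4 - 3.77*y^3 - 7.22*y^2 - 1.14*y - 5.18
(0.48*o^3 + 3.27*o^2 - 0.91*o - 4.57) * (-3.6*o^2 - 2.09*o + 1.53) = -1.728*o^5 - 12.7752*o^4 - 2.8239*o^3 + 23.357*o^2 + 8.159*o - 6.9921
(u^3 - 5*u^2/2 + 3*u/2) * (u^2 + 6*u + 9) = u^5 + 7*u^4/2 - 9*u^3/2 - 27*u^2/2 + 27*u/2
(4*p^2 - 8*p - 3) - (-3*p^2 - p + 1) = 7*p^2 - 7*p - 4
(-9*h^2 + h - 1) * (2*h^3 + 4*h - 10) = -18*h^5 + 2*h^4 - 38*h^3 + 94*h^2 - 14*h + 10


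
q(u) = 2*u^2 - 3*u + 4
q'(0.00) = -3.00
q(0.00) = 4.00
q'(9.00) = 33.00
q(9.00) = 139.00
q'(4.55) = 15.20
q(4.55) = 31.76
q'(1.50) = 3.00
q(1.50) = 4.00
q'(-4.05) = -19.20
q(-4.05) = 48.96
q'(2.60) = 7.40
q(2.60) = 9.72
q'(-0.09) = -3.36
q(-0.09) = 4.29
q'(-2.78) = -14.12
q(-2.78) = 27.80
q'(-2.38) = -12.52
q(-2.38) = 22.47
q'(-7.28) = -32.12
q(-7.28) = 131.84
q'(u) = 4*u - 3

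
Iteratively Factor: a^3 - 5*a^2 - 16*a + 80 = (a - 5)*(a^2 - 16) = (a - 5)*(a - 4)*(a + 4)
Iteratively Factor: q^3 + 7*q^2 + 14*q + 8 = (q + 4)*(q^2 + 3*q + 2) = (q + 1)*(q + 4)*(q + 2)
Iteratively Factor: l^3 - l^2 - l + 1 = (l - 1)*(l^2 - 1) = (l - 1)*(l + 1)*(l - 1)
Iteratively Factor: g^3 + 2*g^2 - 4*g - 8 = (g + 2)*(g^2 - 4) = (g - 2)*(g + 2)*(g + 2)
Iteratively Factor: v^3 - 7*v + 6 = (v + 3)*(v^2 - 3*v + 2) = (v - 1)*(v + 3)*(v - 2)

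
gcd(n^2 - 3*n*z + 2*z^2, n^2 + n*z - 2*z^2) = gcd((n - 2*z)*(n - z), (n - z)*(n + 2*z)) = -n + z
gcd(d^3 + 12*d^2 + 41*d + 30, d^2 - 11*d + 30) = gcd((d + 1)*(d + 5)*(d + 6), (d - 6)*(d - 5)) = 1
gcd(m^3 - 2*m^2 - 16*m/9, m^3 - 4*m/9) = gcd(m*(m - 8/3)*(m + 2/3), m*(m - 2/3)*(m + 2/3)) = m^2 + 2*m/3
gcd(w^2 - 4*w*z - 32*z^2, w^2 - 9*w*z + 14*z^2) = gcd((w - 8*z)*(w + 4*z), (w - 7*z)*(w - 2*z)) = 1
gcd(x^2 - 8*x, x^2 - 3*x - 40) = x - 8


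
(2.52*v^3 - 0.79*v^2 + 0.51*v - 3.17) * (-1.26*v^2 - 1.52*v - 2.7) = -3.1752*v^5 - 2.835*v^4 - 6.2458*v^3 + 5.352*v^2 + 3.4414*v + 8.559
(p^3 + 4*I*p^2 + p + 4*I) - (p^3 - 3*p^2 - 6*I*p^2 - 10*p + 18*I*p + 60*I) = 3*p^2 + 10*I*p^2 + 11*p - 18*I*p - 56*I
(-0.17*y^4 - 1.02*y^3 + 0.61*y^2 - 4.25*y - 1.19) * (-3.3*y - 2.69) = 0.561*y^5 + 3.8233*y^4 + 0.7308*y^3 + 12.3841*y^2 + 15.3595*y + 3.2011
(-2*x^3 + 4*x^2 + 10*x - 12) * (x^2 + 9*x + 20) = -2*x^5 - 14*x^4 + 6*x^3 + 158*x^2 + 92*x - 240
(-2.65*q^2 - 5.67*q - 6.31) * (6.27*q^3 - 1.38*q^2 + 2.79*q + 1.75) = -16.6155*q^5 - 31.8939*q^4 - 39.1326*q^3 - 11.749*q^2 - 27.5274*q - 11.0425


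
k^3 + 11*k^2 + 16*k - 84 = (k - 2)*(k + 6)*(k + 7)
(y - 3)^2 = y^2 - 6*y + 9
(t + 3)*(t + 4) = t^2 + 7*t + 12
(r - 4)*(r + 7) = r^2 + 3*r - 28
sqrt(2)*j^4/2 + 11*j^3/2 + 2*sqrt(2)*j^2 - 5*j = j*(j - sqrt(2)/2)*(j + 5*sqrt(2))*(sqrt(2)*j/2 + 1)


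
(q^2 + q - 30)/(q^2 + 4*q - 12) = (q - 5)/(q - 2)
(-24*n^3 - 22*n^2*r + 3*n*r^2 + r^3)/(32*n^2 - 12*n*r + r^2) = (6*n^2 + 7*n*r + r^2)/(-8*n + r)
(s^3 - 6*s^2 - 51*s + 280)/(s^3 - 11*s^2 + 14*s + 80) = (s + 7)/(s + 2)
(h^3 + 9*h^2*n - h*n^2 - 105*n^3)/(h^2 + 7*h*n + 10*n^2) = (h^2 + 4*h*n - 21*n^2)/(h + 2*n)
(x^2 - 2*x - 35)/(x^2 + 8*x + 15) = (x - 7)/(x + 3)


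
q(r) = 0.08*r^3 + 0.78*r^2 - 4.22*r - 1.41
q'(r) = 0.24*r^2 + 1.56*r - 4.22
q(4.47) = 2.46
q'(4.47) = 7.55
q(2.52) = -5.81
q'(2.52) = 1.24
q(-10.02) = 38.71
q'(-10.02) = 4.24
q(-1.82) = 8.37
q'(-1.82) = -6.26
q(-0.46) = 0.69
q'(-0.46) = -4.89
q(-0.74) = 2.11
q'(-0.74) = -5.24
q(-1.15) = 4.35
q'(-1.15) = -5.70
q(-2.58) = 13.30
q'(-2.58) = -6.65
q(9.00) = 82.11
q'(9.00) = 29.26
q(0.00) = -1.41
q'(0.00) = -4.22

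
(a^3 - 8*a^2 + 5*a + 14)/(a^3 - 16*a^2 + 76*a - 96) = (a^2 - 6*a - 7)/(a^2 - 14*a + 48)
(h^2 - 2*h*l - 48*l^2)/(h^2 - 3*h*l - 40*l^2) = (h + 6*l)/(h + 5*l)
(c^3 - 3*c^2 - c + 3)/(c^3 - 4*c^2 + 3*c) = (c + 1)/c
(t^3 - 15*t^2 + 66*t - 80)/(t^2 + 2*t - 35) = (t^2 - 10*t + 16)/(t + 7)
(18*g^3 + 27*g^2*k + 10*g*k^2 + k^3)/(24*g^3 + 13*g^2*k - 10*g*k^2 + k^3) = (18*g^2 + 9*g*k + k^2)/(24*g^2 - 11*g*k + k^2)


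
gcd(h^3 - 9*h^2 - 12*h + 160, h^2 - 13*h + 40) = h^2 - 13*h + 40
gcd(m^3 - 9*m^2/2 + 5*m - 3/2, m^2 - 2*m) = 1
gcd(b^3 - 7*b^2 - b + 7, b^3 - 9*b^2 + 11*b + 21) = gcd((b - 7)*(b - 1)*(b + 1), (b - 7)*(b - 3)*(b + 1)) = b^2 - 6*b - 7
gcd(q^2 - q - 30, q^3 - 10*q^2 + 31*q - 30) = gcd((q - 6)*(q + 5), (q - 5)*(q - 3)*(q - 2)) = 1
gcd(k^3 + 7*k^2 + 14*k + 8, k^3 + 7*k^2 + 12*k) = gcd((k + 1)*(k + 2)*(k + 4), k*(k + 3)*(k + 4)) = k + 4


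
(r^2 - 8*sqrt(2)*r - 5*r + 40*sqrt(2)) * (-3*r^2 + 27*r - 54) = -3*r^4 + 24*sqrt(2)*r^3 + 42*r^3 - 336*sqrt(2)*r^2 - 189*r^2 + 270*r + 1512*sqrt(2)*r - 2160*sqrt(2)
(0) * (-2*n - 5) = 0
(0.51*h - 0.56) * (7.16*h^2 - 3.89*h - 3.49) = 3.6516*h^3 - 5.9935*h^2 + 0.3985*h + 1.9544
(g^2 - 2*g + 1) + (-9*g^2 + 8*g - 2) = -8*g^2 + 6*g - 1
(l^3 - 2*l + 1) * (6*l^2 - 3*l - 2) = 6*l^5 - 3*l^4 - 14*l^3 + 12*l^2 + l - 2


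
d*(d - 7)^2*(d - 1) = d^4 - 15*d^3 + 63*d^2 - 49*d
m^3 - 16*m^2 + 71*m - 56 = (m - 8)*(m - 7)*(m - 1)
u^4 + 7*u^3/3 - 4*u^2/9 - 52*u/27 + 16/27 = (u - 2/3)*(u - 1/3)*(u + 4/3)*(u + 2)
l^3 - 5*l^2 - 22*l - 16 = (l - 8)*(l + 1)*(l + 2)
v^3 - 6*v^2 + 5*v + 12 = (v - 4)*(v - 3)*(v + 1)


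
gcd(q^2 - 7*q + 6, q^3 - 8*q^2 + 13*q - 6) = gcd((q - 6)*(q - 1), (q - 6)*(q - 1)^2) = q^2 - 7*q + 6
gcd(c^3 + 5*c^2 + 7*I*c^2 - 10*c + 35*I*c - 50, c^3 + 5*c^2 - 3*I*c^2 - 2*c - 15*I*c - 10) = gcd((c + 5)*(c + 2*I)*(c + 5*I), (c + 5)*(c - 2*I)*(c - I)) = c + 5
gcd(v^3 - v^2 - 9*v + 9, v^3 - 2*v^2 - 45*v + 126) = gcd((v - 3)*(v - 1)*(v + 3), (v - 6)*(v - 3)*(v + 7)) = v - 3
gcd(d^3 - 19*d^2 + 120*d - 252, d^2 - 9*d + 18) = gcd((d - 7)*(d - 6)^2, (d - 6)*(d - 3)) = d - 6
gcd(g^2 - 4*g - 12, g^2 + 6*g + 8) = g + 2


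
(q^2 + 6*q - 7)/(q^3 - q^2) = (q + 7)/q^2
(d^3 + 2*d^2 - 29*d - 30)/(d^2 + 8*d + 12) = (d^2 - 4*d - 5)/(d + 2)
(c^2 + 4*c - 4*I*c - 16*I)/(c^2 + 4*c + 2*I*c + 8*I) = (c - 4*I)/(c + 2*I)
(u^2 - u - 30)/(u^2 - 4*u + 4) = (u^2 - u - 30)/(u^2 - 4*u + 4)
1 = 1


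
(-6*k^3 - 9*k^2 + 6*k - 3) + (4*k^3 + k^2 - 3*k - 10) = -2*k^3 - 8*k^2 + 3*k - 13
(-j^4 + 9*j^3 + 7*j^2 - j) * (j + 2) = -j^5 + 7*j^4 + 25*j^3 + 13*j^2 - 2*j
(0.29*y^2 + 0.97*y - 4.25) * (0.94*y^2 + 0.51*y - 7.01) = 0.2726*y^4 + 1.0597*y^3 - 5.5332*y^2 - 8.9672*y + 29.7925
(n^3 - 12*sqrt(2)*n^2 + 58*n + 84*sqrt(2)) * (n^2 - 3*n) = n^5 - 12*sqrt(2)*n^4 - 3*n^4 + 36*sqrt(2)*n^3 + 58*n^3 - 174*n^2 + 84*sqrt(2)*n^2 - 252*sqrt(2)*n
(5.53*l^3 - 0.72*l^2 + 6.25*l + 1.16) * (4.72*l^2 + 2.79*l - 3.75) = 26.1016*l^5 + 12.0303*l^4 + 6.7537*l^3 + 25.6127*l^2 - 20.2011*l - 4.35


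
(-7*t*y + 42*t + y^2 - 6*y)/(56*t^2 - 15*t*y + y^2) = (y - 6)/(-8*t + y)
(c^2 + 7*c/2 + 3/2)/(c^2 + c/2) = (c + 3)/c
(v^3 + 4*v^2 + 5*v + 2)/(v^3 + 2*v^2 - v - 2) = (v + 1)/(v - 1)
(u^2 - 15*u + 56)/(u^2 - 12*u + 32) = (u - 7)/(u - 4)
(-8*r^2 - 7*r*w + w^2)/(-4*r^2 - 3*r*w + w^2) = (8*r - w)/(4*r - w)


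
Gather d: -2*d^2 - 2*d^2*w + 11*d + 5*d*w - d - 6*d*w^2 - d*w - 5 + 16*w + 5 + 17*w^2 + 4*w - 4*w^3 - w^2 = d^2*(-2*w - 2) + d*(-6*w^2 + 4*w + 10) - 4*w^3 + 16*w^2 + 20*w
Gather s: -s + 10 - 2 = 8 - s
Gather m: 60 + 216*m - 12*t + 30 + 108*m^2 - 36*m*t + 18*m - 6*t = 108*m^2 + m*(234 - 36*t) - 18*t + 90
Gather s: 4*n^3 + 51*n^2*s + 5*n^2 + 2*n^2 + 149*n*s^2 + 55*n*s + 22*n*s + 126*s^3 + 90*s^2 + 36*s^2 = 4*n^3 + 7*n^2 + 126*s^3 + s^2*(149*n + 126) + s*(51*n^2 + 77*n)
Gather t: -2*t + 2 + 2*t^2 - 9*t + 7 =2*t^2 - 11*t + 9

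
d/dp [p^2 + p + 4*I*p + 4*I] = 2*p + 1 + 4*I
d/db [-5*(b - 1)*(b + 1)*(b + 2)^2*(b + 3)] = -25*b^4 - 140*b^3 - 225*b^2 - 50*b + 80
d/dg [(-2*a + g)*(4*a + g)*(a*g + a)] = a*(-8*a^2 + 4*a*g + 2*a + 3*g^2 + 2*g)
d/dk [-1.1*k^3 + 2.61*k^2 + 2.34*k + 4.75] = -3.3*k^2 + 5.22*k + 2.34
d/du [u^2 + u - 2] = 2*u + 1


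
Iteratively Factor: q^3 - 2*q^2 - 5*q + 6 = (q - 1)*(q^2 - q - 6) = (q - 1)*(q + 2)*(q - 3)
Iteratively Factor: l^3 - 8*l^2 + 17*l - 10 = (l - 2)*(l^2 - 6*l + 5) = (l - 2)*(l - 1)*(l - 5)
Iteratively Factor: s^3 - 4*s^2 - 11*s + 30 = (s - 5)*(s^2 + s - 6) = (s - 5)*(s + 3)*(s - 2)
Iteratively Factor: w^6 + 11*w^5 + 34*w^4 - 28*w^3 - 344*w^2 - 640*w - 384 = (w + 2)*(w^5 + 9*w^4 + 16*w^3 - 60*w^2 - 224*w - 192) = (w + 2)^2*(w^4 + 7*w^3 + 2*w^2 - 64*w - 96) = (w + 2)^2*(w + 4)*(w^3 + 3*w^2 - 10*w - 24) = (w - 3)*(w + 2)^2*(w + 4)*(w^2 + 6*w + 8) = (w - 3)*(w + 2)^3*(w + 4)*(w + 4)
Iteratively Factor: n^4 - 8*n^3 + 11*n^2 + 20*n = (n - 5)*(n^3 - 3*n^2 - 4*n) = (n - 5)*(n - 4)*(n^2 + n) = n*(n - 5)*(n - 4)*(n + 1)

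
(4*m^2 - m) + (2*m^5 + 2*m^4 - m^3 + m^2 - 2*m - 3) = 2*m^5 + 2*m^4 - m^3 + 5*m^2 - 3*m - 3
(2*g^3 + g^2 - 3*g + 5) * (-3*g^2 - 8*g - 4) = -6*g^5 - 19*g^4 - 7*g^3 + 5*g^2 - 28*g - 20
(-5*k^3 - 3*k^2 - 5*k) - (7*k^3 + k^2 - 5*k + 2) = -12*k^3 - 4*k^2 - 2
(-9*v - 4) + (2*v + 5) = 1 - 7*v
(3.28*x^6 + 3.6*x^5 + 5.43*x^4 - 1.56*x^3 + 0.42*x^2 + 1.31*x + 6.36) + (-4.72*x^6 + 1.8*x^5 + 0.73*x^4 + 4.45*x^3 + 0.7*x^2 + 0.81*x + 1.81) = -1.44*x^6 + 5.4*x^5 + 6.16*x^4 + 2.89*x^3 + 1.12*x^2 + 2.12*x + 8.17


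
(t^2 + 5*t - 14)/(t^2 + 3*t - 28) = (t - 2)/(t - 4)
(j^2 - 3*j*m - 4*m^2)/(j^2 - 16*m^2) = (j + m)/(j + 4*m)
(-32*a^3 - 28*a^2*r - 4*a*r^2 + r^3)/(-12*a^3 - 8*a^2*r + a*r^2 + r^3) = (-8*a + r)/(-3*a + r)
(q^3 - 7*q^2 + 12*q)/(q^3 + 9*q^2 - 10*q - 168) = q*(q - 3)/(q^2 + 13*q + 42)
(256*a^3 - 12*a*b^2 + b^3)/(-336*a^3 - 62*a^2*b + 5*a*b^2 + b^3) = (-32*a^2 - 4*a*b + b^2)/(42*a^2 + 13*a*b + b^2)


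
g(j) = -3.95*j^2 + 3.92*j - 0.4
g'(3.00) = -19.78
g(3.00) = -24.19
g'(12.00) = -90.88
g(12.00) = -522.16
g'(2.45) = -15.44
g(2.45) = -14.51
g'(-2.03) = 19.96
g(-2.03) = -24.64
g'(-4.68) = 40.89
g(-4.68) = -105.26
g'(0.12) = 2.97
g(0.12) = 0.01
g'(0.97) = -3.74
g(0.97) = -0.31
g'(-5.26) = 45.47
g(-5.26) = -130.31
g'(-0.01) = 4.00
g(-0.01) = -0.44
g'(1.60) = -8.72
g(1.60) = -4.24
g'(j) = 3.92 - 7.9*j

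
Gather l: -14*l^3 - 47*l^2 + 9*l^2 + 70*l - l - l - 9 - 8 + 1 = -14*l^3 - 38*l^2 + 68*l - 16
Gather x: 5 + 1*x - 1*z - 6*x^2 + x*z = -6*x^2 + x*(z + 1) - z + 5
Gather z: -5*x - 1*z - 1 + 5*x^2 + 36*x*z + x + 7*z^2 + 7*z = 5*x^2 - 4*x + 7*z^2 + z*(36*x + 6) - 1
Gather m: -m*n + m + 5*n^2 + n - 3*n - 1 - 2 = m*(1 - n) + 5*n^2 - 2*n - 3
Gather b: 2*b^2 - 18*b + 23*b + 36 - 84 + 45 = 2*b^2 + 5*b - 3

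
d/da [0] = 0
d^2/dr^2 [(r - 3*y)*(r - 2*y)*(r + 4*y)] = 6*r - 2*y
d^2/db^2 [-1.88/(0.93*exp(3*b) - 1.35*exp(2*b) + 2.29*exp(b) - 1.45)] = (-1.88*(2.79*exp(2*b) - 2.7*exp(b) + 2.29)*(5.58*exp(2*b) - 5.4*exp(b) + 4.58)*exp(b) + (15.7356*exp(2*b) - 10.152*exp(b) + 4.3052)*(0.93*exp(3*b) - 1.35*exp(2*b) + 2.29*exp(b) - 1.45))*exp(b)/(0.93*exp(3*b) - 1.35*exp(2*b) + 2.29*exp(b) - 1.45)^3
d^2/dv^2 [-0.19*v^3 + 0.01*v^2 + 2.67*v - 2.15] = 0.02 - 1.14*v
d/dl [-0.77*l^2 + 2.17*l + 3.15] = 2.17 - 1.54*l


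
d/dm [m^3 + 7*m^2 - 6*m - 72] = 3*m^2 + 14*m - 6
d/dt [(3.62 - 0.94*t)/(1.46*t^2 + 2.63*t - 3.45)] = (1.3724*t^2 - 10.5704*t - 6.2776)/(2.1316*t^4 + 7.6796*t^3 - 3.1571*t^2 - 18.147*t + 11.9025)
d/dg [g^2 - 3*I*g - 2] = 2*g - 3*I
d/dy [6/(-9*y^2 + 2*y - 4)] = 12*(9*y - 1)/(9*y^2 - 2*y + 4)^2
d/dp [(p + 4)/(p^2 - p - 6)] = (p^2 - p - (p + 4)*(2*p - 1) - 6)/(-p^2 + p + 6)^2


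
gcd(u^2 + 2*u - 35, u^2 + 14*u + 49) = u + 7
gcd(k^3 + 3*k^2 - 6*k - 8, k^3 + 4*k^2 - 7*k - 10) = k^2 - k - 2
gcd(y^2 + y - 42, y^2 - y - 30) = y - 6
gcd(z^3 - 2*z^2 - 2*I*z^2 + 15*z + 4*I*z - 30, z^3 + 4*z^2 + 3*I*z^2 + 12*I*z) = z + 3*I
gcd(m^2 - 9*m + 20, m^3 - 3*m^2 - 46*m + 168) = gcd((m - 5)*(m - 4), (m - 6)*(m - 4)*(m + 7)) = m - 4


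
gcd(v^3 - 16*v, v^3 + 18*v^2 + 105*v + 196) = v + 4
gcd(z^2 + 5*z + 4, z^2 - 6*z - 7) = z + 1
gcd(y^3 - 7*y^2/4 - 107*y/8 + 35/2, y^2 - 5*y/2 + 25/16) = y - 5/4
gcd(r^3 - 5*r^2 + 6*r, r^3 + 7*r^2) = r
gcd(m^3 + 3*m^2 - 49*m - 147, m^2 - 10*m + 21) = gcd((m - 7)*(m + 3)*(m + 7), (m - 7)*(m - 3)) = m - 7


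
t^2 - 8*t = t*(t - 8)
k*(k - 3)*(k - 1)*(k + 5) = k^4 + k^3 - 17*k^2 + 15*k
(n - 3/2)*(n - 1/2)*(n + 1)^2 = n^4 - 9*n^2/4 - n/2 + 3/4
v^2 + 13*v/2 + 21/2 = (v + 3)*(v + 7/2)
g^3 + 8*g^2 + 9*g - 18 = (g - 1)*(g + 3)*(g + 6)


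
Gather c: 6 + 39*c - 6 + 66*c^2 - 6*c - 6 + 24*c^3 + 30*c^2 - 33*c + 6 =24*c^3 + 96*c^2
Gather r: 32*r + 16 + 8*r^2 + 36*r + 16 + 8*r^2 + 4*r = 16*r^2 + 72*r + 32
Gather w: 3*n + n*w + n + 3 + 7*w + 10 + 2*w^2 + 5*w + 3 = 4*n + 2*w^2 + w*(n + 12) + 16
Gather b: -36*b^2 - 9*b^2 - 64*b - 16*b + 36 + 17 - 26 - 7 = -45*b^2 - 80*b + 20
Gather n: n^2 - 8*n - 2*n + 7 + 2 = n^2 - 10*n + 9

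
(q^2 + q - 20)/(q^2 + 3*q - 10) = (q - 4)/(q - 2)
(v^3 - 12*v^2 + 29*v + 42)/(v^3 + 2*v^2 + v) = (v^2 - 13*v + 42)/(v*(v + 1))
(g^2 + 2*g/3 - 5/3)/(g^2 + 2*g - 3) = (g + 5/3)/(g + 3)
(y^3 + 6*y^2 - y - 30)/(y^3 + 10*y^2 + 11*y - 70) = (y + 3)/(y + 7)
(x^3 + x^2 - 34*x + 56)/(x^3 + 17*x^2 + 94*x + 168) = (x^2 - 6*x + 8)/(x^2 + 10*x + 24)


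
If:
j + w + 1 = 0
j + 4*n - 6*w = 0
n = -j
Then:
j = -2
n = 2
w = 1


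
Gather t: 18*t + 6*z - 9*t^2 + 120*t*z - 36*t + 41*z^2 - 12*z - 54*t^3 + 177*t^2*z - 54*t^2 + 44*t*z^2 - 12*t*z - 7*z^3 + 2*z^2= -54*t^3 + t^2*(177*z - 63) + t*(44*z^2 + 108*z - 18) - 7*z^3 + 43*z^2 - 6*z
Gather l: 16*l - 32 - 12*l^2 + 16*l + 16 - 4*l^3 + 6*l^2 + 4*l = -4*l^3 - 6*l^2 + 36*l - 16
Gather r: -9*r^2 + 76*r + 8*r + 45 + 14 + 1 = -9*r^2 + 84*r + 60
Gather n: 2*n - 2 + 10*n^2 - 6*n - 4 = 10*n^2 - 4*n - 6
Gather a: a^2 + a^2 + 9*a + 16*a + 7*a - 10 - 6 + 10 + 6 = 2*a^2 + 32*a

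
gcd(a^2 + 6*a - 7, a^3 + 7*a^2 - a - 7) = a^2 + 6*a - 7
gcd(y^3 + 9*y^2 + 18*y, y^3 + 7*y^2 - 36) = y^2 + 9*y + 18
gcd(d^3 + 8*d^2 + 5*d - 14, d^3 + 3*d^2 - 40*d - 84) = d^2 + 9*d + 14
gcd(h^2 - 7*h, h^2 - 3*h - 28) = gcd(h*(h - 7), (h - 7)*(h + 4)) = h - 7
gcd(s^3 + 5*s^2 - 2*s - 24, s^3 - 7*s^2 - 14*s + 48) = s^2 + s - 6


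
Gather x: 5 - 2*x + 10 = 15 - 2*x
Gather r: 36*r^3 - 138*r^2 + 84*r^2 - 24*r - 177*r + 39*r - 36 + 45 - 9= 36*r^3 - 54*r^2 - 162*r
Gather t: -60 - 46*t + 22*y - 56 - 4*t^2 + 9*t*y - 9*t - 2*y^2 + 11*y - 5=-4*t^2 + t*(9*y - 55) - 2*y^2 + 33*y - 121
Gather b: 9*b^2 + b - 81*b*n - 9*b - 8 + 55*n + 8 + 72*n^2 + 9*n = 9*b^2 + b*(-81*n - 8) + 72*n^2 + 64*n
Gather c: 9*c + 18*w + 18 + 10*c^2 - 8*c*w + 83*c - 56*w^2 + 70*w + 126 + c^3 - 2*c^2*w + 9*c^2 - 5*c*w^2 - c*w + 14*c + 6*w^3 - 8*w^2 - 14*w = c^3 + c^2*(19 - 2*w) + c*(-5*w^2 - 9*w + 106) + 6*w^3 - 64*w^2 + 74*w + 144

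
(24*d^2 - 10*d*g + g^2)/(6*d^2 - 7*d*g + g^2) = (4*d - g)/(d - g)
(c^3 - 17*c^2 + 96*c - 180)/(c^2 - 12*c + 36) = c - 5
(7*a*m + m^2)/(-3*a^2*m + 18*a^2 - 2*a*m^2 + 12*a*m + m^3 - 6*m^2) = m*(-7*a - m)/(3*a^2*m - 18*a^2 + 2*a*m^2 - 12*a*m - m^3 + 6*m^2)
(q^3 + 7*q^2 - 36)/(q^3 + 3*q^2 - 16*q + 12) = (q + 3)/(q - 1)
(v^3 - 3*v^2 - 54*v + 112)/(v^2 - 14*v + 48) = (v^2 + 5*v - 14)/(v - 6)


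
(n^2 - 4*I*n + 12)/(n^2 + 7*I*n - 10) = (n - 6*I)/(n + 5*I)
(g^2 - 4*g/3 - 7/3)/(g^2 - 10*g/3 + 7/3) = (g + 1)/(g - 1)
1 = 1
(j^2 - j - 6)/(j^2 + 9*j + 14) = (j - 3)/(j + 7)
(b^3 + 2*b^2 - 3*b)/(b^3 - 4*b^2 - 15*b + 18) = b/(b - 6)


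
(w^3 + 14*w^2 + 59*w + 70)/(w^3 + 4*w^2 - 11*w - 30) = (w + 7)/(w - 3)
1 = 1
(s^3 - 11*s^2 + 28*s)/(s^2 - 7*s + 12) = s*(s - 7)/(s - 3)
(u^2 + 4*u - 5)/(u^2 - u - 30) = (u - 1)/(u - 6)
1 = 1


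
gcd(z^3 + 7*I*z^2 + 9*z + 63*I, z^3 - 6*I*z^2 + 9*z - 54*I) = z^2 + 9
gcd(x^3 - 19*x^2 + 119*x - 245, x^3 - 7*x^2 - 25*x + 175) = x^2 - 12*x + 35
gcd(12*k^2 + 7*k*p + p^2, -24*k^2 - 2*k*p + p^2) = 4*k + p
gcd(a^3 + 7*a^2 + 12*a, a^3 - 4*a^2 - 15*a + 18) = a + 3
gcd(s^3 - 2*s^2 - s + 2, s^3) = 1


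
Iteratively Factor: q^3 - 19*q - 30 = (q + 3)*(q^2 - 3*q - 10) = (q - 5)*(q + 3)*(q + 2)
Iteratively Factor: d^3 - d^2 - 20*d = (d - 5)*(d^2 + 4*d) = (d - 5)*(d + 4)*(d)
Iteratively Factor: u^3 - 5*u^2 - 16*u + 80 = (u - 4)*(u^2 - u - 20) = (u - 5)*(u - 4)*(u + 4)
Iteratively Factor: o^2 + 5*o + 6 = (o + 3)*(o + 2)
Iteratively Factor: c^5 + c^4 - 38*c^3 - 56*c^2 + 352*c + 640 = (c + 4)*(c^4 - 3*c^3 - 26*c^2 + 48*c + 160) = (c + 4)^2*(c^3 - 7*c^2 + 2*c + 40) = (c + 2)*(c + 4)^2*(c^2 - 9*c + 20) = (c - 5)*(c + 2)*(c + 4)^2*(c - 4)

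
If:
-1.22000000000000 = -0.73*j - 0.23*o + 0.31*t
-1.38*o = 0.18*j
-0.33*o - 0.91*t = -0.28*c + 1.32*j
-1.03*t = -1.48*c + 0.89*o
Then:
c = -1.30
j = 0.97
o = -0.13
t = -1.75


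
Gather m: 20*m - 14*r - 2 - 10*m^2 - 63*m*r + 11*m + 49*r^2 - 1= -10*m^2 + m*(31 - 63*r) + 49*r^2 - 14*r - 3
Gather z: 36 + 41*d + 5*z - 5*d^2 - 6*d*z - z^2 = -5*d^2 + 41*d - z^2 + z*(5 - 6*d) + 36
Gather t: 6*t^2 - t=6*t^2 - t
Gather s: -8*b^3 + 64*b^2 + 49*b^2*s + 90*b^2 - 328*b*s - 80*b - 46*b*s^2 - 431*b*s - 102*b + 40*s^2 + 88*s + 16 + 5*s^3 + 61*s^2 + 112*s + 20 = -8*b^3 + 154*b^2 - 182*b + 5*s^3 + s^2*(101 - 46*b) + s*(49*b^2 - 759*b + 200) + 36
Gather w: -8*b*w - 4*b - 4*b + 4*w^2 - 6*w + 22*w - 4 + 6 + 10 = -8*b + 4*w^2 + w*(16 - 8*b) + 12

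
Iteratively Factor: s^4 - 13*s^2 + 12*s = (s - 3)*(s^3 + 3*s^2 - 4*s) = (s - 3)*(s + 4)*(s^2 - s) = (s - 3)*(s - 1)*(s + 4)*(s)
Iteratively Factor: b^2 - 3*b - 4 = (b - 4)*(b + 1)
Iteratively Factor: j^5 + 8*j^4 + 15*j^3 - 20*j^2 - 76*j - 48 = (j + 3)*(j^4 + 5*j^3 - 20*j - 16) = (j + 1)*(j + 3)*(j^3 + 4*j^2 - 4*j - 16) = (j + 1)*(j + 3)*(j + 4)*(j^2 - 4) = (j - 2)*(j + 1)*(j + 3)*(j + 4)*(j + 2)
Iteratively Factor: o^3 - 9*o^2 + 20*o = (o - 5)*(o^2 - 4*o) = (o - 5)*(o - 4)*(o)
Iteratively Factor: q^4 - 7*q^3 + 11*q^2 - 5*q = (q - 1)*(q^3 - 6*q^2 + 5*q) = q*(q - 1)*(q^2 - 6*q + 5) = q*(q - 1)^2*(q - 5)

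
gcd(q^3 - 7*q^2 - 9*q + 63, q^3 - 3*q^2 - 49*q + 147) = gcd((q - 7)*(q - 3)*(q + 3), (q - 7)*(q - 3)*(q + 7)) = q^2 - 10*q + 21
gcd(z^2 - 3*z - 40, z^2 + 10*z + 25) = z + 5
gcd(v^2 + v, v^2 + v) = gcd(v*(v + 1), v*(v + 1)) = v^2 + v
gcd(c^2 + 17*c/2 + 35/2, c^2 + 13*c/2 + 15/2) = c + 5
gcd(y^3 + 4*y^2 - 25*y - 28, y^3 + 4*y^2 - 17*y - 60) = y - 4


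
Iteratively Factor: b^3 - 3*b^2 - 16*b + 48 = (b - 3)*(b^2 - 16) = (b - 3)*(b + 4)*(b - 4)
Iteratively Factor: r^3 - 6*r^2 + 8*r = (r - 4)*(r^2 - 2*r) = (r - 4)*(r - 2)*(r)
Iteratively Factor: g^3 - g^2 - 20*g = (g + 4)*(g^2 - 5*g) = g*(g + 4)*(g - 5)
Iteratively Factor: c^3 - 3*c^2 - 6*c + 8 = (c - 4)*(c^2 + c - 2) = (c - 4)*(c + 2)*(c - 1)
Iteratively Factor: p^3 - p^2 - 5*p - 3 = (p + 1)*(p^2 - 2*p - 3) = (p + 1)^2*(p - 3)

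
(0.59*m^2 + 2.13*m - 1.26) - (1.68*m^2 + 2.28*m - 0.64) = -1.09*m^2 - 0.15*m - 0.62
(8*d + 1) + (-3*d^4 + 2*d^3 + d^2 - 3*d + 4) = -3*d^4 + 2*d^3 + d^2 + 5*d + 5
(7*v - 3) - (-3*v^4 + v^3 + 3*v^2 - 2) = 3*v^4 - v^3 - 3*v^2 + 7*v - 1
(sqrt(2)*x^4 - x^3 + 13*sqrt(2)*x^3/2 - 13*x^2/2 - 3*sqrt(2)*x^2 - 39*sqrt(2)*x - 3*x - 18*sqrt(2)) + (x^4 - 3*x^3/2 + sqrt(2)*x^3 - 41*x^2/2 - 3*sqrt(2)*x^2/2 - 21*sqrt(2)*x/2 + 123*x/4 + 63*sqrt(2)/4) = x^4 + sqrt(2)*x^4 - 5*x^3/2 + 15*sqrt(2)*x^3/2 - 27*x^2 - 9*sqrt(2)*x^2/2 - 99*sqrt(2)*x/2 + 111*x/4 - 9*sqrt(2)/4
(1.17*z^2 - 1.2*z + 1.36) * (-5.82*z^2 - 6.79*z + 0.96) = -6.8094*z^4 - 0.960299999999999*z^3 + 1.356*z^2 - 10.3864*z + 1.3056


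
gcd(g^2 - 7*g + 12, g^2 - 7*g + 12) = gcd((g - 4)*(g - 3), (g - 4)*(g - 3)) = g^2 - 7*g + 12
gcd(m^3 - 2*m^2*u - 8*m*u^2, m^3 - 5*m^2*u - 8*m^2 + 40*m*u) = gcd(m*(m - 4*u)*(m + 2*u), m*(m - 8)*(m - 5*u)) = m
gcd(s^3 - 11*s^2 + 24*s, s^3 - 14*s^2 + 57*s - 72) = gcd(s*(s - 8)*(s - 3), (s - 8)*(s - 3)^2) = s^2 - 11*s + 24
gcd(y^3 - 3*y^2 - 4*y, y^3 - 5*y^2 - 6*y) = y^2 + y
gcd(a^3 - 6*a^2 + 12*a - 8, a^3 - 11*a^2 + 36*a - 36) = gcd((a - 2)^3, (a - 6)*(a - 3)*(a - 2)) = a - 2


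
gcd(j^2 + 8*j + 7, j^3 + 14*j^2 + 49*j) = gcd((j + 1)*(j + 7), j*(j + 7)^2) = j + 7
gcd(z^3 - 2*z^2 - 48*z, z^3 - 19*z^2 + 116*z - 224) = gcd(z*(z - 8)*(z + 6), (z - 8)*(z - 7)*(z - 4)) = z - 8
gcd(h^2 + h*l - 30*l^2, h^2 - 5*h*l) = h - 5*l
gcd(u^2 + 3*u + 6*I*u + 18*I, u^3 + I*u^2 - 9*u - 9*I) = u + 3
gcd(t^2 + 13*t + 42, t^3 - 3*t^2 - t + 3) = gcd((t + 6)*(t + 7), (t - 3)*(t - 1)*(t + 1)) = 1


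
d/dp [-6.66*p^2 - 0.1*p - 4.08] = -13.32*p - 0.1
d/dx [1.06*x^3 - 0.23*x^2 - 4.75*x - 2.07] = 3.18*x^2 - 0.46*x - 4.75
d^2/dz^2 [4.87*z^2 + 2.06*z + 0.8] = 9.74000000000000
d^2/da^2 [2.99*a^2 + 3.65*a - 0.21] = 5.98000000000000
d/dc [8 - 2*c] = -2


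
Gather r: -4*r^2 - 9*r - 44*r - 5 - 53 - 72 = -4*r^2 - 53*r - 130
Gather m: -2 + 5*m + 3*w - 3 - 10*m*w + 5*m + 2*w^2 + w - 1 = m*(10 - 10*w) + 2*w^2 + 4*w - 6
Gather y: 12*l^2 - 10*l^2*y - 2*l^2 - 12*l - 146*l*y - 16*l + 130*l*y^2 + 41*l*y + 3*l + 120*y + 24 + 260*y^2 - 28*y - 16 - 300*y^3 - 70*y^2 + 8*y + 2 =10*l^2 - 25*l - 300*y^3 + y^2*(130*l + 190) + y*(-10*l^2 - 105*l + 100) + 10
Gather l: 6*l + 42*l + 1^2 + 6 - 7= 48*l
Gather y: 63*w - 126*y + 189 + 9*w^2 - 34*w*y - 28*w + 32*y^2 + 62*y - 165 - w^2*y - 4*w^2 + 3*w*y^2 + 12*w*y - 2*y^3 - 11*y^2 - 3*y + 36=5*w^2 + 35*w - 2*y^3 + y^2*(3*w + 21) + y*(-w^2 - 22*w - 67) + 60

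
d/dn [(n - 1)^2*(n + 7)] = (n - 1)*(3*n + 13)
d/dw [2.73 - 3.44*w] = -3.44000000000000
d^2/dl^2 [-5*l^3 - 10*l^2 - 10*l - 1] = -30*l - 20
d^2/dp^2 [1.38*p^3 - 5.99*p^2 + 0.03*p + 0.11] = 8.28*p - 11.98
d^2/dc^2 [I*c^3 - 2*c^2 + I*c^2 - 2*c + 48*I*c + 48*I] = 6*I*c - 4 + 2*I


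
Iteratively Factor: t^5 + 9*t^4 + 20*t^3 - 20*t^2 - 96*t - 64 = (t + 4)*(t^4 + 5*t^3 - 20*t - 16) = (t + 4)^2*(t^3 + t^2 - 4*t - 4) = (t - 2)*(t + 4)^2*(t^2 + 3*t + 2) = (t - 2)*(t + 2)*(t + 4)^2*(t + 1)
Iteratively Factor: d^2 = (d)*(d)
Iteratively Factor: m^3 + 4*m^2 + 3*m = (m)*(m^2 + 4*m + 3) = m*(m + 3)*(m + 1)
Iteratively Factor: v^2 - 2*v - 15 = (v - 5)*(v + 3)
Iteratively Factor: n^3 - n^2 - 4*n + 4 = (n - 1)*(n^2 - 4) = (n - 1)*(n + 2)*(n - 2)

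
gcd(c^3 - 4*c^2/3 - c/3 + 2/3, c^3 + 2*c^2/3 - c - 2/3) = c^2 - c/3 - 2/3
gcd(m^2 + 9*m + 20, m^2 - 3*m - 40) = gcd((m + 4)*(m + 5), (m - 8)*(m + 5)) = m + 5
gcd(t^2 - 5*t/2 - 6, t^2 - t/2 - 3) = t + 3/2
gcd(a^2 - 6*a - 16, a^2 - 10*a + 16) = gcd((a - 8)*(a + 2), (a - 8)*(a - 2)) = a - 8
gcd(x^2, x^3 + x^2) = x^2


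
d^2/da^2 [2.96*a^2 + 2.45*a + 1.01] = 5.92000000000000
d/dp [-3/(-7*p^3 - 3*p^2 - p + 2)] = 3*(-21*p^2 - 6*p - 1)/(7*p^3 + 3*p^2 + p - 2)^2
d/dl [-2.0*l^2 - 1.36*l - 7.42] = -4.0*l - 1.36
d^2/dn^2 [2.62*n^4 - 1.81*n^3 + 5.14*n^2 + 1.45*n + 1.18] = 31.44*n^2 - 10.86*n + 10.28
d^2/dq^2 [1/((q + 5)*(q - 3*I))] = 2*((q + 5)^2 + (q + 5)*(q - 3*I) + (q - 3*I)^2)/((q + 5)^3*(q - 3*I)^3)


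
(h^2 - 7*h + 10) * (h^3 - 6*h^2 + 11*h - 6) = h^5 - 13*h^4 + 63*h^3 - 143*h^2 + 152*h - 60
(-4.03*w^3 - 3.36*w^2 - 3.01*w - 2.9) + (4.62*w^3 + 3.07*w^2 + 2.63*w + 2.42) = 0.59*w^3 - 0.29*w^2 - 0.38*w - 0.48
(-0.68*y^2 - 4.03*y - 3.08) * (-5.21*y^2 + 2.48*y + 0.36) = 3.5428*y^4 + 19.3099*y^3 + 5.8076*y^2 - 9.0892*y - 1.1088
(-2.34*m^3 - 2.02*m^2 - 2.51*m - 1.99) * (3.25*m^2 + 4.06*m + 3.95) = -7.605*m^5 - 16.0654*m^4 - 25.6017*m^3 - 24.6371*m^2 - 17.9939*m - 7.8605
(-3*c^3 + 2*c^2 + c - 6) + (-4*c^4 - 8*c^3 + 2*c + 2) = -4*c^4 - 11*c^3 + 2*c^2 + 3*c - 4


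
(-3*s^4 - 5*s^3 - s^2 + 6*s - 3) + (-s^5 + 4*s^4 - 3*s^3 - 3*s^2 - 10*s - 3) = -s^5 + s^4 - 8*s^3 - 4*s^2 - 4*s - 6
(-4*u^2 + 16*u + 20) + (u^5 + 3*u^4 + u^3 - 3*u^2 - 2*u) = u^5 + 3*u^4 + u^3 - 7*u^2 + 14*u + 20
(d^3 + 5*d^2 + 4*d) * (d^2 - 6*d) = d^5 - d^4 - 26*d^3 - 24*d^2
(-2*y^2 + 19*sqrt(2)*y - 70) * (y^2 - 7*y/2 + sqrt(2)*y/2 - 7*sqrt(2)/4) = -2*y^4 + 7*y^3 + 18*sqrt(2)*y^3 - 63*sqrt(2)*y^2 - 51*y^2 - 35*sqrt(2)*y + 357*y/2 + 245*sqrt(2)/2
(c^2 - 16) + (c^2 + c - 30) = 2*c^2 + c - 46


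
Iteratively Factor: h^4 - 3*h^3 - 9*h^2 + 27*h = (h)*(h^3 - 3*h^2 - 9*h + 27) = h*(h + 3)*(h^2 - 6*h + 9) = h*(h - 3)*(h + 3)*(h - 3)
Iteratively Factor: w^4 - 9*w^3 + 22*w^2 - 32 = (w - 4)*(w^3 - 5*w^2 + 2*w + 8) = (w - 4)*(w + 1)*(w^2 - 6*w + 8) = (w - 4)*(w - 2)*(w + 1)*(w - 4)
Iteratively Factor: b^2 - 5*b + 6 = (b - 2)*(b - 3)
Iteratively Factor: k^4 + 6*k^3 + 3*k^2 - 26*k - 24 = (k - 2)*(k^3 + 8*k^2 + 19*k + 12) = (k - 2)*(k + 4)*(k^2 + 4*k + 3) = (k - 2)*(k + 3)*(k + 4)*(k + 1)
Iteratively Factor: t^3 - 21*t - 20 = (t + 1)*(t^2 - t - 20) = (t - 5)*(t + 1)*(t + 4)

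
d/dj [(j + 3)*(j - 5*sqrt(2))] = 2*j - 5*sqrt(2) + 3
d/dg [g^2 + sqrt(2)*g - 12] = 2*g + sqrt(2)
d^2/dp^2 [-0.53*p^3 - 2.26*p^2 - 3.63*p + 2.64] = -3.18*p - 4.52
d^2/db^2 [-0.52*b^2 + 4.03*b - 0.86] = -1.04000000000000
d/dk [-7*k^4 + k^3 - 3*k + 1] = -28*k^3 + 3*k^2 - 3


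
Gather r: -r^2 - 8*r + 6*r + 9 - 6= -r^2 - 2*r + 3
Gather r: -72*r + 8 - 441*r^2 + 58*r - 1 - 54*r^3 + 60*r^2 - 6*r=-54*r^3 - 381*r^2 - 20*r + 7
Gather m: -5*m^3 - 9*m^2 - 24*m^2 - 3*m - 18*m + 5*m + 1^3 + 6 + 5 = -5*m^3 - 33*m^2 - 16*m + 12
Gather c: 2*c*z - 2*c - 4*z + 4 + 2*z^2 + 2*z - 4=c*(2*z - 2) + 2*z^2 - 2*z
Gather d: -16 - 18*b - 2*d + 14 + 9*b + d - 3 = -9*b - d - 5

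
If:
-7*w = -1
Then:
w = 1/7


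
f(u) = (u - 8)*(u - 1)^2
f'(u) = (u - 8)*(2*u - 2) + (u - 1)^2 = (u - 1)*(3*u - 17)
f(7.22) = -30.18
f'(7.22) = 28.99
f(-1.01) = -36.40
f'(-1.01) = 40.26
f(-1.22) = -45.44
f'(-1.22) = 45.87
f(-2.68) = -144.63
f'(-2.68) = 92.15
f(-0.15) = -10.78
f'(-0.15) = 20.07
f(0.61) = -1.12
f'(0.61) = 5.92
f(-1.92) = -84.58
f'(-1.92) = 66.46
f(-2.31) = -112.96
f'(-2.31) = 79.21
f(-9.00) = -1700.00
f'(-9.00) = 440.00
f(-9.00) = -1700.00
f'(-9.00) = 440.00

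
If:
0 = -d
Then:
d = 0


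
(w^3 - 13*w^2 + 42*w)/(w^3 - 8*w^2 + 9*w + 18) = w*(w - 7)/(w^2 - 2*w - 3)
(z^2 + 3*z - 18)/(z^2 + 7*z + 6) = (z - 3)/(z + 1)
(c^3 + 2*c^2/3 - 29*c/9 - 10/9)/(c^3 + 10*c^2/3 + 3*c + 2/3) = (c - 5/3)/(c + 1)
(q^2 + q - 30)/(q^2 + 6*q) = (q - 5)/q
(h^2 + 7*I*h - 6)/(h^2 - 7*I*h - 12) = (-h^2 - 7*I*h + 6)/(-h^2 + 7*I*h + 12)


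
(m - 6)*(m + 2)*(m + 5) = m^3 + m^2 - 32*m - 60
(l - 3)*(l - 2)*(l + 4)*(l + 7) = l^4 + 6*l^3 - 21*l^2 - 74*l + 168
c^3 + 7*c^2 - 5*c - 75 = (c - 3)*(c + 5)^2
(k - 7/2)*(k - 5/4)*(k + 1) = k^3 - 15*k^2/4 - 3*k/8 + 35/8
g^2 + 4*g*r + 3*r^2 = (g + r)*(g + 3*r)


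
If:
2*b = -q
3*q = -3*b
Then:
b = 0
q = 0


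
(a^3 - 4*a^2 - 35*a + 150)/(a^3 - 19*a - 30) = (a^2 + a - 30)/(a^2 + 5*a + 6)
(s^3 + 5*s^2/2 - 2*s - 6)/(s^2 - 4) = (s^2 + s/2 - 3)/(s - 2)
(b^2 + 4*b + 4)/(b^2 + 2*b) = (b + 2)/b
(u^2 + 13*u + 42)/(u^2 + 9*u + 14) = (u + 6)/(u + 2)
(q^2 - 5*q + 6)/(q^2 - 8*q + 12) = (q - 3)/(q - 6)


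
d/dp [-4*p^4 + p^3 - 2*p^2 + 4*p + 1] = -16*p^3 + 3*p^2 - 4*p + 4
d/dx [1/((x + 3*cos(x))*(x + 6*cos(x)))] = (9*x*sin(x) - 2*x + 18*sin(2*x) - 9*cos(x))/((x + 3*cos(x))^2*(x + 6*cos(x))^2)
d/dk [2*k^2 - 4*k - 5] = 4*k - 4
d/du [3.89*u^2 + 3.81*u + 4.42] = 7.78*u + 3.81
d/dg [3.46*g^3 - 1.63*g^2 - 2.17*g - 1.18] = 10.38*g^2 - 3.26*g - 2.17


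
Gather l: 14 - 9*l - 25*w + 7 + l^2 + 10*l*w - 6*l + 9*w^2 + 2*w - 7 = l^2 + l*(10*w - 15) + 9*w^2 - 23*w + 14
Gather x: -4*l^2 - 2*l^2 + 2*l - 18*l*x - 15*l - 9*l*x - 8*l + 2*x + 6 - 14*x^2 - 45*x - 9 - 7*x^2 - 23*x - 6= -6*l^2 - 21*l - 21*x^2 + x*(-27*l - 66) - 9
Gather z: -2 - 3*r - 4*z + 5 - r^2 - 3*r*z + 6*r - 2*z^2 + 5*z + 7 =-r^2 + 3*r - 2*z^2 + z*(1 - 3*r) + 10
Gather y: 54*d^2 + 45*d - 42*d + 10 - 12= 54*d^2 + 3*d - 2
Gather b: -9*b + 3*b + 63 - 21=42 - 6*b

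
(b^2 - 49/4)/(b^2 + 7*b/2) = (b - 7/2)/b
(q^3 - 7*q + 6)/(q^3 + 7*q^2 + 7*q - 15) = (q - 2)/(q + 5)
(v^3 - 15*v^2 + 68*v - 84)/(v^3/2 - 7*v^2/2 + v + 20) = 2*(v^3 - 15*v^2 + 68*v - 84)/(v^3 - 7*v^2 + 2*v + 40)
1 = 1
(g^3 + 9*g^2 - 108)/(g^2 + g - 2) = (g^3 + 9*g^2 - 108)/(g^2 + g - 2)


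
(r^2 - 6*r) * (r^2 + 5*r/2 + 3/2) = r^4 - 7*r^3/2 - 27*r^2/2 - 9*r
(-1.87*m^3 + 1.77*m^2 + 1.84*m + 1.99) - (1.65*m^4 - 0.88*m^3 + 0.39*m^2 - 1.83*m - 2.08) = -1.65*m^4 - 0.99*m^3 + 1.38*m^2 + 3.67*m + 4.07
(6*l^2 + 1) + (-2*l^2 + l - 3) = 4*l^2 + l - 2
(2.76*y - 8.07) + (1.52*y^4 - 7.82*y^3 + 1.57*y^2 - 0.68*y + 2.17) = 1.52*y^4 - 7.82*y^3 + 1.57*y^2 + 2.08*y - 5.9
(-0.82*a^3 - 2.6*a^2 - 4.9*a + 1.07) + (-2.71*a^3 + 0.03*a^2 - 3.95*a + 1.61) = -3.53*a^3 - 2.57*a^2 - 8.85*a + 2.68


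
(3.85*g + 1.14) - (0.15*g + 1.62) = 3.7*g - 0.48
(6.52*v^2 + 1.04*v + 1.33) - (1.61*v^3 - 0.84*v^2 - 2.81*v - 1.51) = -1.61*v^3 + 7.36*v^2 + 3.85*v + 2.84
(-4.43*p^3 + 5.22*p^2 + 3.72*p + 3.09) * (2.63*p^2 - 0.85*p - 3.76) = -11.6509*p^5 + 17.4941*p^4 + 22.0034*p^3 - 14.6625*p^2 - 16.6137*p - 11.6184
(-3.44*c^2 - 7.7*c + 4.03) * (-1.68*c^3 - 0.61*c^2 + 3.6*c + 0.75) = 5.7792*c^5 + 15.0344*c^4 - 14.4574*c^3 - 32.7583*c^2 + 8.733*c + 3.0225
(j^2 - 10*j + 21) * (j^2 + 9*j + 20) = j^4 - j^3 - 49*j^2 - 11*j + 420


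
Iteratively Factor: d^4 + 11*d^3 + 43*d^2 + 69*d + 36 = (d + 3)*(d^3 + 8*d^2 + 19*d + 12) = (d + 3)*(d + 4)*(d^2 + 4*d + 3) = (d + 1)*(d + 3)*(d + 4)*(d + 3)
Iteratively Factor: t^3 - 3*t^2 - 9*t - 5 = (t + 1)*(t^2 - 4*t - 5) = (t - 5)*(t + 1)*(t + 1)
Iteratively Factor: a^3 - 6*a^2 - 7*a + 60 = (a - 5)*(a^2 - a - 12) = (a - 5)*(a - 4)*(a + 3)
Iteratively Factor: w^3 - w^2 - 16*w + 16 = (w + 4)*(w^2 - 5*w + 4) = (w - 1)*(w + 4)*(w - 4)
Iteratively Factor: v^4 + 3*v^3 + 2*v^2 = (v)*(v^3 + 3*v^2 + 2*v) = v*(v + 1)*(v^2 + 2*v) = v*(v + 1)*(v + 2)*(v)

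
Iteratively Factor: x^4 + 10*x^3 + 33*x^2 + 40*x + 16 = (x + 1)*(x^3 + 9*x^2 + 24*x + 16) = (x + 1)^2*(x^2 + 8*x + 16) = (x + 1)^2*(x + 4)*(x + 4)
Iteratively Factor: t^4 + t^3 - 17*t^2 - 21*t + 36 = (t + 3)*(t^3 - 2*t^2 - 11*t + 12) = (t - 1)*(t + 3)*(t^2 - t - 12) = (t - 1)*(t + 3)^2*(t - 4)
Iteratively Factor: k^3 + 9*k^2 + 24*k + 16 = (k + 4)*(k^2 + 5*k + 4) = (k + 4)^2*(k + 1)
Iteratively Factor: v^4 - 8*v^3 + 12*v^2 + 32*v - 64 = (v - 4)*(v^3 - 4*v^2 - 4*v + 16) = (v - 4)*(v - 2)*(v^2 - 2*v - 8) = (v - 4)*(v - 2)*(v + 2)*(v - 4)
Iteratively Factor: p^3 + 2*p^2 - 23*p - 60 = (p + 3)*(p^2 - p - 20) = (p - 5)*(p + 3)*(p + 4)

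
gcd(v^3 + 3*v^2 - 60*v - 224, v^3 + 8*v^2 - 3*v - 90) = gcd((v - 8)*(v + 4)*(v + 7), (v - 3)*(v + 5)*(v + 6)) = 1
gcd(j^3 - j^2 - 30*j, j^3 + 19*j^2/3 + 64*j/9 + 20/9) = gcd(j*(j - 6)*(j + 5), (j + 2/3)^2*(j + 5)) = j + 5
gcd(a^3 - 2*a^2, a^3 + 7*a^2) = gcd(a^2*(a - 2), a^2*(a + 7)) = a^2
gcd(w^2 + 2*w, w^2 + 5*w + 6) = w + 2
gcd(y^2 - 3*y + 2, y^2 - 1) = y - 1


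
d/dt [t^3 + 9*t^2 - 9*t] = 3*t^2 + 18*t - 9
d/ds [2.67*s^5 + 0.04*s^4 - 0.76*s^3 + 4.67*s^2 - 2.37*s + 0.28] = 13.35*s^4 + 0.16*s^3 - 2.28*s^2 + 9.34*s - 2.37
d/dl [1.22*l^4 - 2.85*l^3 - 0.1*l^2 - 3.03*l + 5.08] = 4.88*l^3 - 8.55*l^2 - 0.2*l - 3.03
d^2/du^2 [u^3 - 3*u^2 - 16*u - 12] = 6*u - 6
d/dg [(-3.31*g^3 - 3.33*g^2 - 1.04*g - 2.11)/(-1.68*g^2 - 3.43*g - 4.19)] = (5.5608*g^4 + 22.7066*g^3 + 51.2814*g^2 + 20.8158*g - 2.8797)/(2.8224*g^4 + 11.5248*g^3 + 25.8433*g^2 + 28.7434*g + 17.5561)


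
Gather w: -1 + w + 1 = w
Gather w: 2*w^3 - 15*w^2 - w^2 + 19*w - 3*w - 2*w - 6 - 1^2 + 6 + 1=2*w^3 - 16*w^2 + 14*w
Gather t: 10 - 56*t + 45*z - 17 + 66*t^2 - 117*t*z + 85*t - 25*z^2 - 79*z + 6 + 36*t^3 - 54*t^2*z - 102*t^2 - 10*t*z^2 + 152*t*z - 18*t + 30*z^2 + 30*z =36*t^3 + t^2*(-54*z - 36) + t*(-10*z^2 + 35*z + 11) + 5*z^2 - 4*z - 1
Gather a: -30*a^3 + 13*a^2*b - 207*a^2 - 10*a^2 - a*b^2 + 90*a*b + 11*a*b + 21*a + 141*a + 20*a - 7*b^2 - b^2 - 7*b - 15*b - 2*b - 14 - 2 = -30*a^3 + a^2*(13*b - 217) + a*(-b^2 + 101*b + 182) - 8*b^2 - 24*b - 16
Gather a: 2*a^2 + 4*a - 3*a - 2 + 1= 2*a^2 + a - 1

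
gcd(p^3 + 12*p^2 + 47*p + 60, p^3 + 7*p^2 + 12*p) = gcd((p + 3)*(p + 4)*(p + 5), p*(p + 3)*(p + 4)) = p^2 + 7*p + 12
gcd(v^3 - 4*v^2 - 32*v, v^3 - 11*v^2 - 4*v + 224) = v^2 - 4*v - 32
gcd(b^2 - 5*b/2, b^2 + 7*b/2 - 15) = b - 5/2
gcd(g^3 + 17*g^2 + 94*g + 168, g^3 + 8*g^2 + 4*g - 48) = g^2 + 10*g + 24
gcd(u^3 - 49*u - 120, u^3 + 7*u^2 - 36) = u + 3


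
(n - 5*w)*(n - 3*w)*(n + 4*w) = n^3 - 4*n^2*w - 17*n*w^2 + 60*w^3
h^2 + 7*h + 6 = (h + 1)*(h + 6)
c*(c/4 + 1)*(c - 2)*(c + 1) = c^4/4 + 3*c^3/4 - 3*c^2/2 - 2*c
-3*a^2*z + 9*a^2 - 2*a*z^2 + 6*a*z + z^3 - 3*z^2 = (-3*a + z)*(a + z)*(z - 3)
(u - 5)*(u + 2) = u^2 - 3*u - 10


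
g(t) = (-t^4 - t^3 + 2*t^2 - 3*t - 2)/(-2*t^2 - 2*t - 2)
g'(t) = (4*t + 2)*(-t^4 - t^3 + 2*t^2 - 3*t - 2)/(-2*t^2 - 2*t - 2)^2 + (-4*t^3 - 3*t^2 + 4*t - 3)/(-2*t^2 - 2*t - 2) = (t^5 + 2*t^4 + 3*t^3 - t^2 - 4*t + 1/2)/(t^4 + 2*t^3 + 3*t^2 + 2*t + 1)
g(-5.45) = 12.80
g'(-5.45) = -5.55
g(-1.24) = -1.67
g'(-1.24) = -0.00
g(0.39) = 0.96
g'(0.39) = -0.41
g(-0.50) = -0.04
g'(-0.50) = 3.50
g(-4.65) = 8.67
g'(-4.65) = -4.78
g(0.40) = 0.95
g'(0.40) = -0.41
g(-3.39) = 3.40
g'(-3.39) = -3.60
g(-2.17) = -0.28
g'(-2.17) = -2.39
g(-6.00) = 16.00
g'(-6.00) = -6.08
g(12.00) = 70.75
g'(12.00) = 11.98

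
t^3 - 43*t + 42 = (t - 6)*(t - 1)*(t + 7)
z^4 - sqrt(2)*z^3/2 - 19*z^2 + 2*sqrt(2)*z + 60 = (z - 2)*(z + 2)*(z - 3*sqrt(2))*(z + 5*sqrt(2)/2)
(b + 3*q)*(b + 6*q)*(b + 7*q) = b^3 + 16*b^2*q + 81*b*q^2 + 126*q^3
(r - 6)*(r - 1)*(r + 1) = r^3 - 6*r^2 - r + 6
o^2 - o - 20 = (o - 5)*(o + 4)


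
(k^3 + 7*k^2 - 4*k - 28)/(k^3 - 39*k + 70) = (k + 2)/(k - 5)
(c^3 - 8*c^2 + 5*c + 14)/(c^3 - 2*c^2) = 1 - 6/c - 7/c^2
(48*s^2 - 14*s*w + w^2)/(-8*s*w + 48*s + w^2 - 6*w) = (-6*s + w)/(w - 6)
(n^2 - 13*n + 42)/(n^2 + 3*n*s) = (n^2 - 13*n + 42)/(n*(n + 3*s))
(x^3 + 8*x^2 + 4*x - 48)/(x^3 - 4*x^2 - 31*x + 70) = (x^2 + 10*x + 24)/(x^2 - 2*x - 35)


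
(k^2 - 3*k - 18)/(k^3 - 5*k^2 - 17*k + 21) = (k - 6)/(k^2 - 8*k + 7)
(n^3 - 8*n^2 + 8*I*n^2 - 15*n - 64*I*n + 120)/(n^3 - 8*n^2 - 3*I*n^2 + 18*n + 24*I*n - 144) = (n + 5*I)/(n - 6*I)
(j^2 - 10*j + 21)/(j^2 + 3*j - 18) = (j - 7)/(j + 6)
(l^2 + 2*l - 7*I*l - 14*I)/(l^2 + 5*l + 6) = (l - 7*I)/(l + 3)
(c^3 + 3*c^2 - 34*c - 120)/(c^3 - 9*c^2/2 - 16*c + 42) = 2*(c^2 + 9*c + 20)/(2*c^2 + 3*c - 14)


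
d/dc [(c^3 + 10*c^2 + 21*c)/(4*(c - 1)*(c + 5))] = (c^4 + 8*c^3 + 4*c^2 - 100*c - 105)/(4*(c^4 + 8*c^3 + 6*c^2 - 40*c + 25))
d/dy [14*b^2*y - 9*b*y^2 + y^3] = 14*b^2 - 18*b*y + 3*y^2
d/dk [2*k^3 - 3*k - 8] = 6*k^2 - 3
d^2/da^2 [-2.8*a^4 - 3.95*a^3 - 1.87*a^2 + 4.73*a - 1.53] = -33.6*a^2 - 23.7*a - 3.74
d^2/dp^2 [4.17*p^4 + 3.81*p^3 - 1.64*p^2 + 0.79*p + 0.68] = 50.04*p^2 + 22.86*p - 3.28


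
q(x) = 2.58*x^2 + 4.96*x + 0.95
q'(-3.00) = -10.52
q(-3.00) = 9.29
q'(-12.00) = -56.96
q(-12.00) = 312.95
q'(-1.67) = -3.66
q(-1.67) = -0.14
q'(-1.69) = -3.76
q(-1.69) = -0.06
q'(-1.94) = -5.05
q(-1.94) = 1.04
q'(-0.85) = 0.57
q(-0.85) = -1.40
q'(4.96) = 30.55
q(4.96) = 89.02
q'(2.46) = 17.65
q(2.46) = 28.76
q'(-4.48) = -18.16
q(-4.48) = 30.51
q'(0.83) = 9.24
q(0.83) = 6.84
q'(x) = 5.16*x + 4.96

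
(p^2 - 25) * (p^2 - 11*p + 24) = p^4 - 11*p^3 - p^2 + 275*p - 600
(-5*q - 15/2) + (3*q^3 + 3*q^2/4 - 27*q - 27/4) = 3*q^3 + 3*q^2/4 - 32*q - 57/4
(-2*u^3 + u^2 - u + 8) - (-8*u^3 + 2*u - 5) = 6*u^3 + u^2 - 3*u + 13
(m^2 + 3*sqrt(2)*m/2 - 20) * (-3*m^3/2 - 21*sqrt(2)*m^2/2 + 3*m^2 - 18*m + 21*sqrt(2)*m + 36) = -3*m^5/2 - 51*sqrt(2)*m^4/4 + 3*m^4 - 39*m^3/2 + 51*sqrt(2)*m^3/2 + 39*m^2 + 183*sqrt(2)*m^2 - 366*sqrt(2)*m + 360*m - 720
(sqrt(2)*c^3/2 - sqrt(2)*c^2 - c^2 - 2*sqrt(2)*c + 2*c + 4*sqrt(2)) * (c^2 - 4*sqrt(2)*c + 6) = sqrt(2)*c^5/2 - 5*c^4 - sqrt(2)*c^4 + 5*sqrt(2)*c^3 + 10*c^3 - 10*sqrt(2)*c^2 + 10*c^2 - 20*c - 12*sqrt(2)*c + 24*sqrt(2)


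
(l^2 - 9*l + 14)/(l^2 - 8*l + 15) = (l^2 - 9*l + 14)/(l^2 - 8*l + 15)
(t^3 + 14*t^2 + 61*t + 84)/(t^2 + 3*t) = t + 11 + 28/t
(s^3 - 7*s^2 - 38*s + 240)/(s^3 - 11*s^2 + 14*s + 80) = (s + 6)/(s + 2)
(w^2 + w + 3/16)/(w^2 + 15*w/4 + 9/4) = (w + 1/4)/(w + 3)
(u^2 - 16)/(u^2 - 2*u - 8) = (u + 4)/(u + 2)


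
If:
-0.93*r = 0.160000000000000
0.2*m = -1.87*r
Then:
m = 1.61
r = -0.17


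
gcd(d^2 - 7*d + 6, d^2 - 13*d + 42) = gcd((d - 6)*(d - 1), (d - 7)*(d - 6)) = d - 6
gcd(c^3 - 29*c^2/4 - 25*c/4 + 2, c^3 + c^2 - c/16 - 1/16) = c^2 + 3*c/4 - 1/4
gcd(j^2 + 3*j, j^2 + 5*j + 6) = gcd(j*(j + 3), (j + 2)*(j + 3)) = j + 3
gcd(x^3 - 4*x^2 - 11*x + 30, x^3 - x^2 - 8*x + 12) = x^2 + x - 6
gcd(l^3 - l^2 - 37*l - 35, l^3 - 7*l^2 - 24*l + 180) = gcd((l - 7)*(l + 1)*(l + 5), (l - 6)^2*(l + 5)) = l + 5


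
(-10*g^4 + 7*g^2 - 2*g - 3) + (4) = -10*g^4 + 7*g^2 - 2*g + 1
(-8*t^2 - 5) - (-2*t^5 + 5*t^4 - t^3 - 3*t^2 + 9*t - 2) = 2*t^5 - 5*t^4 + t^3 - 5*t^2 - 9*t - 3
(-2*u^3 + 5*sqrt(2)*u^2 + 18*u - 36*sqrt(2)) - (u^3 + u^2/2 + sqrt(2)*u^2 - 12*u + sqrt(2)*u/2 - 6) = -3*u^3 - u^2/2 + 4*sqrt(2)*u^2 - sqrt(2)*u/2 + 30*u - 36*sqrt(2) + 6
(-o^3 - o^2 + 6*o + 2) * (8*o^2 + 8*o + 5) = -8*o^5 - 16*o^4 + 35*o^3 + 59*o^2 + 46*o + 10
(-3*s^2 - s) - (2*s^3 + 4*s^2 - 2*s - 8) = -2*s^3 - 7*s^2 + s + 8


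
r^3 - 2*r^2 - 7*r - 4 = (r - 4)*(r + 1)^2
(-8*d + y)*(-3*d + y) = 24*d^2 - 11*d*y + y^2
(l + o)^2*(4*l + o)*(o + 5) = 4*l^3*o + 20*l^3 + 9*l^2*o^2 + 45*l^2*o + 6*l*o^3 + 30*l*o^2 + o^4 + 5*o^3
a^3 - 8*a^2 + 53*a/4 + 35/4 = (a - 5)*(a - 7/2)*(a + 1/2)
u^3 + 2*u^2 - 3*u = u*(u - 1)*(u + 3)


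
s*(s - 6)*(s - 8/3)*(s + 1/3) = s^4 - 25*s^3/3 + 118*s^2/9 + 16*s/3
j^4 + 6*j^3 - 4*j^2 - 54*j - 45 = (j - 3)*(j + 1)*(j + 3)*(j + 5)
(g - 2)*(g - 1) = g^2 - 3*g + 2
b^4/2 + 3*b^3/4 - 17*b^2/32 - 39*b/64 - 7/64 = (b/2 + 1/4)*(b - 1)*(b + 1/4)*(b + 7/4)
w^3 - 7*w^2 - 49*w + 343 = (w - 7)^2*(w + 7)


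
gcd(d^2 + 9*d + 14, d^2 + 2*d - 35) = d + 7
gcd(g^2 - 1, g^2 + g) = g + 1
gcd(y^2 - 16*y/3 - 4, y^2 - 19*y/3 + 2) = y - 6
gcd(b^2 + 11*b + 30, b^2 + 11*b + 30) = b^2 + 11*b + 30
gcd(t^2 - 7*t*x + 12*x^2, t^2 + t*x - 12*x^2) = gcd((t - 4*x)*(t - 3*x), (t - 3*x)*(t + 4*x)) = -t + 3*x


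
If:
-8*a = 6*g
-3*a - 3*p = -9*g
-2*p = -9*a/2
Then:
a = 0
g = 0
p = 0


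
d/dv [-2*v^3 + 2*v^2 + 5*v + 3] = -6*v^2 + 4*v + 5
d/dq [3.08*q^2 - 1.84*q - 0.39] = 6.16*q - 1.84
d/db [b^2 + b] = 2*b + 1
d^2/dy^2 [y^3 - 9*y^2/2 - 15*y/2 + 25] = 6*y - 9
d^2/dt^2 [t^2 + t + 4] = 2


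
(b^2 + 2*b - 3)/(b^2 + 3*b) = (b - 1)/b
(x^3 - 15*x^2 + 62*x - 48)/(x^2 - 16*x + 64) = (x^2 - 7*x + 6)/(x - 8)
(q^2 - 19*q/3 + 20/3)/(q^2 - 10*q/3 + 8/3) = (q - 5)/(q - 2)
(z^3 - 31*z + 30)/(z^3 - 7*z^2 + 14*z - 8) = (z^2 + z - 30)/(z^2 - 6*z + 8)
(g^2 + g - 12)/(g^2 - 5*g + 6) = (g + 4)/(g - 2)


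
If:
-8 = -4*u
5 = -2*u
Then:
No Solution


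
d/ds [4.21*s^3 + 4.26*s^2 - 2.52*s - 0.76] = 12.63*s^2 + 8.52*s - 2.52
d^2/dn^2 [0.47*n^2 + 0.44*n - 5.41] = 0.940000000000000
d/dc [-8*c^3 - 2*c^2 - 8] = 4*c*(-6*c - 1)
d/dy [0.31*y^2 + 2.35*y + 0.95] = 0.62*y + 2.35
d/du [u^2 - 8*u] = 2*u - 8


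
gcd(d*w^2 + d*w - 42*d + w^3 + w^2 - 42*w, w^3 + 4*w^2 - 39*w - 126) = w^2 + w - 42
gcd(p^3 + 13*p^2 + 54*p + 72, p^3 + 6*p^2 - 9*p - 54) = p^2 + 9*p + 18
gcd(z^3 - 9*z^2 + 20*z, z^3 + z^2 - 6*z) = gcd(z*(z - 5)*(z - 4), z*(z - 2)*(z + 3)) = z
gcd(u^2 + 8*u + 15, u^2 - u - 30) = u + 5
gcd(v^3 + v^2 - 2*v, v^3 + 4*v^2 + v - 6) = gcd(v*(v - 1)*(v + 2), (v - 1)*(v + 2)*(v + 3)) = v^2 + v - 2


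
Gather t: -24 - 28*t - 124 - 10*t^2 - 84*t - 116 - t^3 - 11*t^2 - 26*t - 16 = -t^3 - 21*t^2 - 138*t - 280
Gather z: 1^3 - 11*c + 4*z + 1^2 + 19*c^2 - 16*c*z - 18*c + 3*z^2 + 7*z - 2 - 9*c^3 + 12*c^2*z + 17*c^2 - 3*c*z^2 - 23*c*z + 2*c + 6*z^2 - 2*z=-9*c^3 + 36*c^2 - 27*c + z^2*(9 - 3*c) + z*(12*c^2 - 39*c + 9)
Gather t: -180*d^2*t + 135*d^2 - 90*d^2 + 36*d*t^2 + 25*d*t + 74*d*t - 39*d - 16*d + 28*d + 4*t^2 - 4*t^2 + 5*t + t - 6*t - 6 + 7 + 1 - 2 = 45*d^2 + 36*d*t^2 - 27*d + t*(-180*d^2 + 99*d)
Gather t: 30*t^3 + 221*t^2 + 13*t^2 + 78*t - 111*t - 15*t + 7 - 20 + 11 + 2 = 30*t^3 + 234*t^2 - 48*t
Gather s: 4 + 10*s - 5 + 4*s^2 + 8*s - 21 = 4*s^2 + 18*s - 22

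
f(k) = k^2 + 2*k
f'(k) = 2*k + 2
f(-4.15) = 8.92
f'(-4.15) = -6.30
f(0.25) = 0.56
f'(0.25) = 2.50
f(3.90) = 23.01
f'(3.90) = 9.80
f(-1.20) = -0.96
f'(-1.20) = -0.40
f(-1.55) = -0.70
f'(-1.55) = -1.10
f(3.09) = 15.73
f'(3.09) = 8.18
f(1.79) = 6.78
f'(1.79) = 5.58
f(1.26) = 4.11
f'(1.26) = 4.52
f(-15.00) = 195.00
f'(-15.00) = -28.00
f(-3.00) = 3.00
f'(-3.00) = -4.00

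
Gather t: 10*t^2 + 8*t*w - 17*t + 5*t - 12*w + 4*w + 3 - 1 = 10*t^2 + t*(8*w - 12) - 8*w + 2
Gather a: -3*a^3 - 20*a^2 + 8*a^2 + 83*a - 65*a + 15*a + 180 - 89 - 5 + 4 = -3*a^3 - 12*a^2 + 33*a + 90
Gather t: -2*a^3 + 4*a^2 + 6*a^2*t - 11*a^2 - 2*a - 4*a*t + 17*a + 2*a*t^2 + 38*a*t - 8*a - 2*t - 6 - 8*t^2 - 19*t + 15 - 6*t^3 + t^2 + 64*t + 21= -2*a^3 - 7*a^2 + 7*a - 6*t^3 + t^2*(2*a - 7) + t*(6*a^2 + 34*a + 43) + 30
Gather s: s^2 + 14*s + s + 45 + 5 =s^2 + 15*s + 50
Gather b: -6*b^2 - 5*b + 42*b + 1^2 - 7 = -6*b^2 + 37*b - 6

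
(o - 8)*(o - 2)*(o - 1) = o^3 - 11*o^2 + 26*o - 16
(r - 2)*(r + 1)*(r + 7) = r^3 + 6*r^2 - 9*r - 14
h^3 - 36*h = h*(h - 6)*(h + 6)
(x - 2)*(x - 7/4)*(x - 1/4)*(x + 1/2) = x^4 - 7*x^3/2 + 39*x^2/16 + 43*x/32 - 7/16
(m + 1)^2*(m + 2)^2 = m^4 + 6*m^3 + 13*m^2 + 12*m + 4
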